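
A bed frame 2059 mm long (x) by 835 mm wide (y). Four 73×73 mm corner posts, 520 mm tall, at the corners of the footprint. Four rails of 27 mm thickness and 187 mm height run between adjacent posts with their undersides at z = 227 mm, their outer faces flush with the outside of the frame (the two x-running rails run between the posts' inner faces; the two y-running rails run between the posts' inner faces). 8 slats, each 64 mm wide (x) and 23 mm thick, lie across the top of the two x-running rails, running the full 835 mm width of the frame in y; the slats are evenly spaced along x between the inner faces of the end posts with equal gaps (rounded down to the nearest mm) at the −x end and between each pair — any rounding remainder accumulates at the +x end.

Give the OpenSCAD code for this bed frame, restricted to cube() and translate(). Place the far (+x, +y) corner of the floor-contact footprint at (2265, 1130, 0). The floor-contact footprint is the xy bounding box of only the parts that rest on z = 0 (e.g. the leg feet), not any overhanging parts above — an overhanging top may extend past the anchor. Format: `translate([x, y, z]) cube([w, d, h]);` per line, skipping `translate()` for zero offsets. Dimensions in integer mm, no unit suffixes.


translate([206, 295, 0]) cube([73, 73, 520]);
translate([206, 1057, 0]) cube([73, 73, 520]);
translate([2192, 295, 0]) cube([73, 73, 520]);
translate([2192, 1057, 0]) cube([73, 73, 520]);
translate([279, 295, 227]) cube([1913, 27, 187]);
translate([279, 1103, 227]) cube([1913, 27, 187]);
translate([206, 368, 227]) cube([27, 689, 187]);
translate([2238, 368, 227]) cube([27, 689, 187]);
translate([434, 295, 414]) cube([64, 835, 23]);
translate([653, 295, 414]) cube([64, 835, 23]);
translate([872, 295, 414]) cube([64, 835, 23]);
translate([1091, 295, 414]) cube([64, 835, 23]);
translate([1310, 295, 414]) cube([64, 835, 23]);
translate([1529, 295, 414]) cube([64, 835, 23]);
translate([1748, 295, 414]) cube([64, 835, 23]);
translate([1967, 295, 414]) cube([64, 835, 23]);


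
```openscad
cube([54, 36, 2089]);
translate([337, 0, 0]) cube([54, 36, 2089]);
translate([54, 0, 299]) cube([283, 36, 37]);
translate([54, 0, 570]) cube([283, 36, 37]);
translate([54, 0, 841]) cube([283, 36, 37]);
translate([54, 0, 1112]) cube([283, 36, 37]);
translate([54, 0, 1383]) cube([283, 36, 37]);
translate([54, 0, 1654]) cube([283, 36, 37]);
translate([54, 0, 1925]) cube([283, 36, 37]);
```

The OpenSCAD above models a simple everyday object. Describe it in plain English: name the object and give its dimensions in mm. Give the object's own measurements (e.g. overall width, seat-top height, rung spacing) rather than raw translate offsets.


A straight ladder. Two 54×36 mm vertical rails, 2089 mm tall, stand 391 mm apart (outside-to-outside) with their front faces coplanar on the −y side. 7 rungs, each 36 mm deep and 37 mm tall, span between the inner faces of the rails, front faces flush with the rails. The lowest rung's underside is at z = 299 mm and rungs are spaced 271 mm apart (underside to underside).


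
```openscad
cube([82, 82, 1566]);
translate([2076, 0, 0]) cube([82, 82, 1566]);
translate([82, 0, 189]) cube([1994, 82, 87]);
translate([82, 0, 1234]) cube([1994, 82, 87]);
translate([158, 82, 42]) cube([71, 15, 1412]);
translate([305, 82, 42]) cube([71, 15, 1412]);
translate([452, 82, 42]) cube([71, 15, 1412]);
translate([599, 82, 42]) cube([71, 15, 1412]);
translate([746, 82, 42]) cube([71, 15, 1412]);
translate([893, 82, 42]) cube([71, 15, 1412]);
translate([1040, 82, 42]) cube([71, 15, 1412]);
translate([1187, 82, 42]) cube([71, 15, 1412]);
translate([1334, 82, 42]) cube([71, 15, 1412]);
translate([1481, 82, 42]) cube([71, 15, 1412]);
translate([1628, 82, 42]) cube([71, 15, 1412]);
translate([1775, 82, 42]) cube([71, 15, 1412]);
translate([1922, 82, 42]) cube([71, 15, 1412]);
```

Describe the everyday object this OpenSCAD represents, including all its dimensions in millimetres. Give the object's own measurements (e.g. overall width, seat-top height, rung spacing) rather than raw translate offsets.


A fence section. Two 82×82 mm posts, 1566 mm tall, stand on the floor with a clear span of 1994 mm between their inner faces. Two horizontal rails of 82×87 mm section span the gap between the posts with their undersides at z = 189 mm and z = 1234 mm, flush with the posts' −y face. 13 pickets, each 71 mm wide, 15 mm thick and 1412 mm tall, are fixed to the +y face of the rails with their bottoms at z = 42 mm, spaced across the span with a 76 mm gap after the −x post and between neighbouring pickets, with 83 mm left before the +x post.


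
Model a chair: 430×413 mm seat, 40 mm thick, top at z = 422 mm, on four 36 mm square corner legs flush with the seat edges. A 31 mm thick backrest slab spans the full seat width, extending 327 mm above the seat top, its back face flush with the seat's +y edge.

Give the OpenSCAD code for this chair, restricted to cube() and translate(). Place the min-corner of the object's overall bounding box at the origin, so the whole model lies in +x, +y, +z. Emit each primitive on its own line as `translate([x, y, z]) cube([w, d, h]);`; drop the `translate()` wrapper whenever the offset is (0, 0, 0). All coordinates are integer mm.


translate([0, 0, 382]) cube([430, 413, 40]);
cube([36, 36, 382]);
translate([394, 0, 0]) cube([36, 36, 382]);
translate([0, 377, 0]) cube([36, 36, 382]);
translate([394, 377, 0]) cube([36, 36, 382]);
translate([0, 382, 422]) cube([430, 31, 327]);


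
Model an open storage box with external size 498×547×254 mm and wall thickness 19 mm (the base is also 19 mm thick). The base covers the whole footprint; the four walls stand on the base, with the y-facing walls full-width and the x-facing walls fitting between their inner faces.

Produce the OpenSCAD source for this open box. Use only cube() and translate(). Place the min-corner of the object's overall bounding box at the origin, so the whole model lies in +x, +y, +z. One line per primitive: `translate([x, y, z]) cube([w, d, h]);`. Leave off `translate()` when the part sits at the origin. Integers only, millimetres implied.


cube([498, 547, 19]);
translate([0, 0, 19]) cube([498, 19, 235]);
translate([0, 528, 19]) cube([498, 19, 235]);
translate([0, 19, 19]) cube([19, 509, 235]);
translate([479, 19, 19]) cube([19, 509, 235]);


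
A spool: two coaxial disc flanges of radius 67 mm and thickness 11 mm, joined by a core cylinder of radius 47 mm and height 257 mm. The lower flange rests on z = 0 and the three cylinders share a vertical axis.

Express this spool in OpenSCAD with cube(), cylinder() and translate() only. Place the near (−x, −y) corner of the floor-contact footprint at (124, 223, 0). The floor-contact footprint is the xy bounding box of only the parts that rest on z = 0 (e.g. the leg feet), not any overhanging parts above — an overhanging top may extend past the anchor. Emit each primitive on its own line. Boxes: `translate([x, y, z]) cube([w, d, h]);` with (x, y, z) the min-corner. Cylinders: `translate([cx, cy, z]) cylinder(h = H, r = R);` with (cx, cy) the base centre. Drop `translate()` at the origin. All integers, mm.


translate([191, 290, 0]) cylinder(h = 11, r = 67);
translate([191, 290, 11]) cylinder(h = 257, r = 47);
translate([191, 290, 268]) cylinder(h = 11, r = 67);


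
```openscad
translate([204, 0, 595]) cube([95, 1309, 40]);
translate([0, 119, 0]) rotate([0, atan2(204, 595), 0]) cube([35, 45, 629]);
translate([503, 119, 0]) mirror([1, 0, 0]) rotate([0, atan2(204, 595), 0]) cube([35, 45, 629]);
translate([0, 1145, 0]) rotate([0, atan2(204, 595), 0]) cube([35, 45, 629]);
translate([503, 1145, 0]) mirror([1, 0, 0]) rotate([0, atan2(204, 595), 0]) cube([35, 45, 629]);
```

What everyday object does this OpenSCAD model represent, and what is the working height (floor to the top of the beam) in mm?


A sawhorse. The overall height is 635 mm.

A beam across two mirrored pairs of raked legs — a sawhorse. The beam's underside is at z = 595 (matching the legs' vertical rise in atan2(204, 595)) and the beam is 40 mm tall, so its top is at 595 + 40 = 635 mm. The raked legs top out at the beam's underside, so that is the highest point.


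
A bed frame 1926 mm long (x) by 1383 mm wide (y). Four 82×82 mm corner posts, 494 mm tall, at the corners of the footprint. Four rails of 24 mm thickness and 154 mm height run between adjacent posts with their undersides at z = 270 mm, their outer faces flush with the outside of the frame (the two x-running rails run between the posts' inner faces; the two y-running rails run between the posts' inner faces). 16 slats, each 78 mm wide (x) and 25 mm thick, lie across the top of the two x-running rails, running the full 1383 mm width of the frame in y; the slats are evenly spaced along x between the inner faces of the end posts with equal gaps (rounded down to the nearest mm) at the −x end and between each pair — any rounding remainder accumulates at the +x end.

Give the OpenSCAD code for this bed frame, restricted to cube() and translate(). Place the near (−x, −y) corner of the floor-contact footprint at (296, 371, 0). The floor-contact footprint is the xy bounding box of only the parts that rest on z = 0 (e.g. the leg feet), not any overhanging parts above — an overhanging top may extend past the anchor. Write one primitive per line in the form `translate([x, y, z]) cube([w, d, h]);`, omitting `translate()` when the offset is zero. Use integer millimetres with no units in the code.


// slat z = rail_z + rail_h = 270 + 154 = 424
// slat gap = ⌊(1762 − 16·78) / 17⌋ = 30
translate([296, 371, 0]) cube([82, 82, 494]);
translate([296, 1672, 0]) cube([82, 82, 494]);
translate([2140, 371, 0]) cube([82, 82, 494]);
translate([2140, 1672, 0]) cube([82, 82, 494]);
translate([378, 371, 270]) cube([1762, 24, 154]);
translate([378, 1730, 270]) cube([1762, 24, 154]);
translate([296, 453, 270]) cube([24, 1219, 154]);
translate([2198, 453, 270]) cube([24, 1219, 154]);
translate([408, 371, 424]) cube([78, 1383, 25]);
translate([516, 371, 424]) cube([78, 1383, 25]);
translate([624, 371, 424]) cube([78, 1383, 25]);
translate([732, 371, 424]) cube([78, 1383, 25]);
translate([840, 371, 424]) cube([78, 1383, 25]);
translate([948, 371, 424]) cube([78, 1383, 25]);
translate([1056, 371, 424]) cube([78, 1383, 25]);
translate([1164, 371, 424]) cube([78, 1383, 25]);
translate([1272, 371, 424]) cube([78, 1383, 25]);
translate([1380, 371, 424]) cube([78, 1383, 25]);
translate([1488, 371, 424]) cube([78, 1383, 25]);
translate([1596, 371, 424]) cube([78, 1383, 25]);
translate([1704, 371, 424]) cube([78, 1383, 25]);
translate([1812, 371, 424]) cube([78, 1383, 25]);
translate([1920, 371, 424]) cube([78, 1383, 25]);
translate([2028, 371, 424]) cube([78, 1383, 25]);


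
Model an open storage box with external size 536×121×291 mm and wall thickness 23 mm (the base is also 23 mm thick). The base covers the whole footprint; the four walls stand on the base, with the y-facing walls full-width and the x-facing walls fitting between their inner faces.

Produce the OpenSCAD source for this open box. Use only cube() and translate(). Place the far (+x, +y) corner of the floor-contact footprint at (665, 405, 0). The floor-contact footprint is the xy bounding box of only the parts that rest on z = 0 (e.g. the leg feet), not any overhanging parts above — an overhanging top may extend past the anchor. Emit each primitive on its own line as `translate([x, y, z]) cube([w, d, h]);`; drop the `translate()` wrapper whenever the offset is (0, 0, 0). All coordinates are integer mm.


translate([129, 284, 0]) cube([536, 121, 23]);
translate([129, 284, 23]) cube([536, 23, 268]);
translate([129, 382, 23]) cube([536, 23, 268]);
translate([129, 307, 23]) cube([23, 75, 268]);
translate([642, 307, 23]) cube([23, 75, 268]);


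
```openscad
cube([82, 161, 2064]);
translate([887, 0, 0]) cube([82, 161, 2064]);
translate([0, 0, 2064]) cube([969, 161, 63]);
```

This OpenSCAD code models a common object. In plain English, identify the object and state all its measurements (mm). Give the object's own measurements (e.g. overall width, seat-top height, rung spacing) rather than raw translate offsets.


A door frame. The clear opening is 805 mm wide and 2064 mm high. Two 82 mm wide jambs, 161 mm deep, stand either side of the opening from the floor to the top of the opening. A 63 mm thick head sits across the top of both jambs, spanning the full outside width of the frame.


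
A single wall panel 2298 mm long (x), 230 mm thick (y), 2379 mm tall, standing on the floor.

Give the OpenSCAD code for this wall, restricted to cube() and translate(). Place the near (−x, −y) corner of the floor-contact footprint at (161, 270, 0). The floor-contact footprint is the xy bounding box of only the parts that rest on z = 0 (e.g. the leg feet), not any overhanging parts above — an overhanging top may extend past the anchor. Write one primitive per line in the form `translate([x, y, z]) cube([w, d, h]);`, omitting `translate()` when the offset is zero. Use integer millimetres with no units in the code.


translate([161, 270, 0]) cube([2298, 230, 2379]);


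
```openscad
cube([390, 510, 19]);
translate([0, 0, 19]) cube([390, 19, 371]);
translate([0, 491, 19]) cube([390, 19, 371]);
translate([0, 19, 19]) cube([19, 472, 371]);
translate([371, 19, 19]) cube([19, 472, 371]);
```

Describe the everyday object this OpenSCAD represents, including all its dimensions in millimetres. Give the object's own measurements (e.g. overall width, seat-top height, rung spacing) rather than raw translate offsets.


An open-topped rectangular box: outside dimensions 390×510×390 mm, with a uniform wall and base thickness of 19 mm. The base is a full 390×510 slab on the floor; four walls sit on top of the base. The front and back walls (the −y and +y sides) span the full width; the two side walls fit between them.


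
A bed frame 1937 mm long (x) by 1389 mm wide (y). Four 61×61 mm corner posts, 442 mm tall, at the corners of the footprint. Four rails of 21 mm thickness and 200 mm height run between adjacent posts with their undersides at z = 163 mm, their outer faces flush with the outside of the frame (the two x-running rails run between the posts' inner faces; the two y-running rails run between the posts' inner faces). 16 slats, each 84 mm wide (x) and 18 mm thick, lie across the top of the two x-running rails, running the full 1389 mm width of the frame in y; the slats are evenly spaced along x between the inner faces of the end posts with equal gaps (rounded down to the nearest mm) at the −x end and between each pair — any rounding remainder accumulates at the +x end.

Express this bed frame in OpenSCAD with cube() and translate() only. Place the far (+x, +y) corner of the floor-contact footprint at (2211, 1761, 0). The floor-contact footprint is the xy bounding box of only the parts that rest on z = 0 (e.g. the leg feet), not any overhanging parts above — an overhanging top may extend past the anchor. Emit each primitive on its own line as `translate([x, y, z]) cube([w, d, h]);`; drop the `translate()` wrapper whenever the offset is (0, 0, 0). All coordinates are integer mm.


// slat z = rail_z + rail_h = 163 + 200 = 363
// slat gap = ⌊(1815 − 16·84) / 17⌋ = 27
translate([274, 372, 0]) cube([61, 61, 442]);
translate([274, 1700, 0]) cube([61, 61, 442]);
translate([2150, 372, 0]) cube([61, 61, 442]);
translate([2150, 1700, 0]) cube([61, 61, 442]);
translate([335, 372, 163]) cube([1815, 21, 200]);
translate([335, 1740, 163]) cube([1815, 21, 200]);
translate([274, 433, 163]) cube([21, 1267, 200]);
translate([2190, 433, 163]) cube([21, 1267, 200]);
translate([362, 372, 363]) cube([84, 1389, 18]);
translate([473, 372, 363]) cube([84, 1389, 18]);
translate([584, 372, 363]) cube([84, 1389, 18]);
translate([695, 372, 363]) cube([84, 1389, 18]);
translate([806, 372, 363]) cube([84, 1389, 18]);
translate([917, 372, 363]) cube([84, 1389, 18]);
translate([1028, 372, 363]) cube([84, 1389, 18]);
translate([1139, 372, 363]) cube([84, 1389, 18]);
translate([1250, 372, 363]) cube([84, 1389, 18]);
translate([1361, 372, 363]) cube([84, 1389, 18]);
translate([1472, 372, 363]) cube([84, 1389, 18]);
translate([1583, 372, 363]) cube([84, 1389, 18]);
translate([1694, 372, 363]) cube([84, 1389, 18]);
translate([1805, 372, 363]) cube([84, 1389, 18]);
translate([1916, 372, 363]) cube([84, 1389, 18]);
translate([2027, 372, 363]) cube([84, 1389, 18]);


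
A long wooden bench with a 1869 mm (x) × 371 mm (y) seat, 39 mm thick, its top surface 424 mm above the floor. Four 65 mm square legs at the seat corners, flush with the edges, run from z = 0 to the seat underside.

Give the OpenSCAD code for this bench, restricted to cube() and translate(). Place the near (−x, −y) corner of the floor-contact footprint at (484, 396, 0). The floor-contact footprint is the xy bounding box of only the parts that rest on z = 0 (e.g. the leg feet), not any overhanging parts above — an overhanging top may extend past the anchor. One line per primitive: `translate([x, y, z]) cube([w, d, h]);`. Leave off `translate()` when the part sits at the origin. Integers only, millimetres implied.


// leg_h = 424 − 39 = 385
translate([484, 396, 385]) cube([1869, 371, 39]);
translate([484, 396, 0]) cube([65, 65, 385]);
translate([484, 702, 0]) cube([65, 65, 385]);
translate([2288, 396, 0]) cube([65, 65, 385]);
translate([2288, 702, 0]) cube([65, 65, 385]);


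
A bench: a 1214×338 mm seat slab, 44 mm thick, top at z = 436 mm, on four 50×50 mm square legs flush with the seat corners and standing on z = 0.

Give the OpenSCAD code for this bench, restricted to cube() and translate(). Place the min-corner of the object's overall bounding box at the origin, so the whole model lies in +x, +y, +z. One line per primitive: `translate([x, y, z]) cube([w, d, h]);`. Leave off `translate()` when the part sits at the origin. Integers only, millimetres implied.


translate([0, 0, 392]) cube([1214, 338, 44]);
cube([50, 50, 392]);
translate([0, 288, 0]) cube([50, 50, 392]);
translate([1164, 0, 0]) cube([50, 50, 392]);
translate([1164, 288, 0]) cube([50, 50, 392]);


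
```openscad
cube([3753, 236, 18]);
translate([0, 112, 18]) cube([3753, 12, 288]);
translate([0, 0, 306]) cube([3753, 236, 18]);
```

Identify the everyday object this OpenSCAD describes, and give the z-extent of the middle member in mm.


An I-beam. The web height is 288 mm.

Two wide flanges with a thin centred web — an I-beam. Overall 324 mm minus two 18 mm flanges gives a web of 324 − 2·18 = 288 mm.


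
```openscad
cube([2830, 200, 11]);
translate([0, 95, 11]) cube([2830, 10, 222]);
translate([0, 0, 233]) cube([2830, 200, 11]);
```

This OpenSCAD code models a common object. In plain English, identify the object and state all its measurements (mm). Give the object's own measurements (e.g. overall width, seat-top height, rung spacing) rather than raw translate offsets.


An I-beam lying along x, 2830 mm long. Overall section height 244 mm. Two flanges 200 mm wide (y) and 11 mm thick, one on the floor and one at the top; a web 10 mm thick runs between them, centred on the flange width.


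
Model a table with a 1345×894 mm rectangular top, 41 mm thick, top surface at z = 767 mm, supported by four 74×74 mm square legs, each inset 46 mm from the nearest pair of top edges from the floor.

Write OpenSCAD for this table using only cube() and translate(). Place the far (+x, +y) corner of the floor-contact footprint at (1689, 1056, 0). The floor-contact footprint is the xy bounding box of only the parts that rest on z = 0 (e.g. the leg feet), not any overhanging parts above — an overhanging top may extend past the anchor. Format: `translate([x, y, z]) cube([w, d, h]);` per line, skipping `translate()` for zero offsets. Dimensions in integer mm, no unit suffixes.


// leg_h = 767 - 41 = 726
translate([390, 208, 726]) cube([1345, 894, 41]);
translate([436, 254, 0]) cube([74, 74, 726]);
translate([1615, 254, 0]) cube([74, 74, 726]);
translate([436, 982, 0]) cube([74, 74, 726]);
translate([1615, 982, 0]) cube([74, 74, 726]);


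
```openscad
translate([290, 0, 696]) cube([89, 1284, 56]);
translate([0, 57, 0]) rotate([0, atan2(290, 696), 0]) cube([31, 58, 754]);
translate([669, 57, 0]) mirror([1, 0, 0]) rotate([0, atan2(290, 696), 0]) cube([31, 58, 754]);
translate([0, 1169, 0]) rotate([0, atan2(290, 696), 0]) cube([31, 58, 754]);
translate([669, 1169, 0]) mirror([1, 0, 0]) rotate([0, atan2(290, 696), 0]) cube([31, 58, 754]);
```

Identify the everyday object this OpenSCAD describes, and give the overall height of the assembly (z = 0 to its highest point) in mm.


A sawhorse. The overall height is 752 mm.

A beam across two mirrored pairs of raked legs — a sawhorse. The beam's underside is at z = 696 (matching the legs' vertical rise in atan2(290, 696)) and the beam is 56 mm tall, so its top is at 696 + 56 = 752 mm. The raked legs top out at the beam's underside, so that is the highest point.


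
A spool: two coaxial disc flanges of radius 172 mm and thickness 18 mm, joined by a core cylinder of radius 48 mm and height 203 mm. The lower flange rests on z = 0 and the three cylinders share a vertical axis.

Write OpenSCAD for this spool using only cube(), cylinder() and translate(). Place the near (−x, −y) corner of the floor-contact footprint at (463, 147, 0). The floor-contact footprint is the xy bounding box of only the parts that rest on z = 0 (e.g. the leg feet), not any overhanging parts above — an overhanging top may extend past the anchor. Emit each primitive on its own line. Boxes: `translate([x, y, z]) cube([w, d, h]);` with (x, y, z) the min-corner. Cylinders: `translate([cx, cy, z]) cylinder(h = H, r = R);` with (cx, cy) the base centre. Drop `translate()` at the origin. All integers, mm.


translate([635, 319, 0]) cylinder(h = 18, r = 172);
translate([635, 319, 18]) cylinder(h = 203, r = 48);
translate([635, 319, 221]) cylinder(h = 18, r = 172);


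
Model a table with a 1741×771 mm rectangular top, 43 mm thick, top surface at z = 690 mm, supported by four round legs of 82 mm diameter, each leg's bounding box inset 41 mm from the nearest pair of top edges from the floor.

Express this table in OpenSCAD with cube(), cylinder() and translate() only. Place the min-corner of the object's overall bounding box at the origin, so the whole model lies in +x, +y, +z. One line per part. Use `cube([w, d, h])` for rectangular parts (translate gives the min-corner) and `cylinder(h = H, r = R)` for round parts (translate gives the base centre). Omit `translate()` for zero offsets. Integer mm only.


translate([0, 0, 647]) cube([1741, 771, 43]);
translate([82, 82, 0]) cylinder(h = 647, r = 41);
translate([1659, 82, 0]) cylinder(h = 647, r = 41);
translate([82, 689, 0]) cylinder(h = 647, r = 41);
translate([1659, 689, 0]) cylinder(h = 647, r = 41);


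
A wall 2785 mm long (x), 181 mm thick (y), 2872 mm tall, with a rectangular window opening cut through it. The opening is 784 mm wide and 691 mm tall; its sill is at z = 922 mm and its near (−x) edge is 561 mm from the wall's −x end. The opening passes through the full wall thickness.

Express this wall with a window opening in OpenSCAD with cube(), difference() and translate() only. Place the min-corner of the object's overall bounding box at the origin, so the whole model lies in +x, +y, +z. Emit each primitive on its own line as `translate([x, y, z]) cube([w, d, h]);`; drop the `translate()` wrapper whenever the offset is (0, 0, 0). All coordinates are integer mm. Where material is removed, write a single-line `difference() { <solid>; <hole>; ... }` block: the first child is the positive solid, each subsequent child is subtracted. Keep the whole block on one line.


difference() { cube([2785, 181, 2872]); translate([561, 0, 922]) cube([784, 181, 691]); }


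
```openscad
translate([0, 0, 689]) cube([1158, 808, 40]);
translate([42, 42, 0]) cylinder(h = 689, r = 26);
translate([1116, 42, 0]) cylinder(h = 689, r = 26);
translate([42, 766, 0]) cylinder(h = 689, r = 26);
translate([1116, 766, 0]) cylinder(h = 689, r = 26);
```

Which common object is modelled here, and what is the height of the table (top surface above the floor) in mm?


A table. The table height is 729 mm.

A 1158×808×40 slab sits at z = 689 on four Ø52 mm round legs — a table. The top surface is at 689 + 40 = 729 mm.


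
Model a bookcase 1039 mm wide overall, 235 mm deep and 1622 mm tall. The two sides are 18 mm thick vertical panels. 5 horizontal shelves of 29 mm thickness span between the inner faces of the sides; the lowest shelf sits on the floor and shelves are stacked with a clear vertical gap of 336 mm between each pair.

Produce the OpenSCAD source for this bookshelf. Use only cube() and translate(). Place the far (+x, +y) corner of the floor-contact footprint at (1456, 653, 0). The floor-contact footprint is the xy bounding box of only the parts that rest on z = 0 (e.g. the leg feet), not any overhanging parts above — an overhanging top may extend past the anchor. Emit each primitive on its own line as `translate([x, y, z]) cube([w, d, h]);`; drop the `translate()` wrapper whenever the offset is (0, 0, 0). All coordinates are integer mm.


translate([417, 418, 0]) cube([18, 235, 1622]);
translate([1438, 418, 0]) cube([18, 235, 1622]);
translate([435, 418, 0]) cube([1003, 235, 29]);
translate([435, 418, 365]) cube([1003, 235, 29]);
translate([435, 418, 730]) cube([1003, 235, 29]);
translate([435, 418, 1095]) cube([1003, 235, 29]);
translate([435, 418, 1460]) cube([1003, 235, 29]);


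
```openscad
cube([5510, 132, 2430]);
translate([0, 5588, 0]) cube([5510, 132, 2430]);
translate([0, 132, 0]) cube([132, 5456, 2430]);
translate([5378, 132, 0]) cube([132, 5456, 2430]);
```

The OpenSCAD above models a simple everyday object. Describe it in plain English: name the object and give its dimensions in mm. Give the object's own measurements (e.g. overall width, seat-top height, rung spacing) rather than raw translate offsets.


The wall frame of a small rectangular building: four walls, each 2430 mm tall and 132 mm thick, enclosing a footprint 5510 mm (x) by 5720 mm (y) outside-to-outside, with no floor or roof. The front and back walls (the −y and +y sides) span the full width; the two side walls fit between them.


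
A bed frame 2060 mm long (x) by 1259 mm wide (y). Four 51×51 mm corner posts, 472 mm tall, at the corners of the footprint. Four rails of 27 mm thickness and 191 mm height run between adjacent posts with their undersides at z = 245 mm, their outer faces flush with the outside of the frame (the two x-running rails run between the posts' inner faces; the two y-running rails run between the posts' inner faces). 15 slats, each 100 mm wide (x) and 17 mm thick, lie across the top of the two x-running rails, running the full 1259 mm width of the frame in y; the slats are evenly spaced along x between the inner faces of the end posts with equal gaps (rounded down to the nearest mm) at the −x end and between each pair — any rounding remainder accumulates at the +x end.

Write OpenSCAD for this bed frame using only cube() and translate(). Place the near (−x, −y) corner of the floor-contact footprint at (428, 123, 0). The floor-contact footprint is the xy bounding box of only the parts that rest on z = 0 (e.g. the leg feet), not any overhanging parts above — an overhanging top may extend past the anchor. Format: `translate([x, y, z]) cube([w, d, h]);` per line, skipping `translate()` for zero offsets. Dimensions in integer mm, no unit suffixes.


translate([428, 123, 0]) cube([51, 51, 472]);
translate([428, 1331, 0]) cube([51, 51, 472]);
translate([2437, 123, 0]) cube([51, 51, 472]);
translate([2437, 1331, 0]) cube([51, 51, 472]);
translate([479, 123, 245]) cube([1958, 27, 191]);
translate([479, 1355, 245]) cube([1958, 27, 191]);
translate([428, 174, 245]) cube([27, 1157, 191]);
translate([2461, 174, 245]) cube([27, 1157, 191]);
translate([507, 123, 436]) cube([100, 1259, 17]);
translate([635, 123, 436]) cube([100, 1259, 17]);
translate([763, 123, 436]) cube([100, 1259, 17]);
translate([891, 123, 436]) cube([100, 1259, 17]);
translate([1019, 123, 436]) cube([100, 1259, 17]);
translate([1147, 123, 436]) cube([100, 1259, 17]);
translate([1275, 123, 436]) cube([100, 1259, 17]);
translate([1403, 123, 436]) cube([100, 1259, 17]);
translate([1531, 123, 436]) cube([100, 1259, 17]);
translate([1659, 123, 436]) cube([100, 1259, 17]);
translate([1787, 123, 436]) cube([100, 1259, 17]);
translate([1915, 123, 436]) cube([100, 1259, 17]);
translate([2043, 123, 436]) cube([100, 1259, 17]);
translate([2171, 123, 436]) cube([100, 1259, 17]);
translate([2299, 123, 436]) cube([100, 1259, 17]);


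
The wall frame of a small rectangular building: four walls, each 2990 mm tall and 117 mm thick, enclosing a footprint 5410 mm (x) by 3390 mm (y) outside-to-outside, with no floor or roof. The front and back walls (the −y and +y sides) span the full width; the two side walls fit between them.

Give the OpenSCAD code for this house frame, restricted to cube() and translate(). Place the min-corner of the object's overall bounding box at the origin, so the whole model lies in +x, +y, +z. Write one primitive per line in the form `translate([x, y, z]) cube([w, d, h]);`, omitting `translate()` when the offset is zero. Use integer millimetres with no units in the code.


cube([5410, 117, 2990]);
translate([0, 3273, 0]) cube([5410, 117, 2990]);
translate([0, 117, 0]) cube([117, 3156, 2990]);
translate([5293, 117, 0]) cube([117, 3156, 2990]);


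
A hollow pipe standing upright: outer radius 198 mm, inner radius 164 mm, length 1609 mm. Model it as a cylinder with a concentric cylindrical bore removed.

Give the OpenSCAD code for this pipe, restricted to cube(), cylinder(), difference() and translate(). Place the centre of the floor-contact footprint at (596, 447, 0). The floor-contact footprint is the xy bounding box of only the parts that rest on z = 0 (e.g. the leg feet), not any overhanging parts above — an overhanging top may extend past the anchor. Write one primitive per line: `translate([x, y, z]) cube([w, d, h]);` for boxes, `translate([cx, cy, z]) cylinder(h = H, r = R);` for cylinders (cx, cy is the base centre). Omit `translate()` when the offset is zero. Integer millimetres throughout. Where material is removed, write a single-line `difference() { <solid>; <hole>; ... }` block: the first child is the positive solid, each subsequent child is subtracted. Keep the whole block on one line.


difference() { translate([596, 447, 0]) cylinder(h = 1609, r = 198); translate([596, 447, 0]) cylinder(h = 1609, r = 164); }


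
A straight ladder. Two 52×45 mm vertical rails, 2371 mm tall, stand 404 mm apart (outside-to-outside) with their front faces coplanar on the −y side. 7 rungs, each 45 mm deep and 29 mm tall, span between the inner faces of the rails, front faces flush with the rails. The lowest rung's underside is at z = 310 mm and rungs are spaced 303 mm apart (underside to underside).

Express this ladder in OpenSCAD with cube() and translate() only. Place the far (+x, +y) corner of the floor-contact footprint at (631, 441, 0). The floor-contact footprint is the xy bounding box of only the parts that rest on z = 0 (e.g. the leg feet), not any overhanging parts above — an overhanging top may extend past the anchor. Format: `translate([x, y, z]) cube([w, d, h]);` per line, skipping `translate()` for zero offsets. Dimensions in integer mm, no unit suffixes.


// rung span = 404 - 2*52 = 300
// rung[k] z = 310 + k*303
translate([227, 396, 0]) cube([52, 45, 2371]);
translate([579, 396, 0]) cube([52, 45, 2371]);
translate([279, 396, 310]) cube([300, 45, 29]);
translate([279, 396, 613]) cube([300, 45, 29]);
translate([279, 396, 916]) cube([300, 45, 29]);
translate([279, 396, 1219]) cube([300, 45, 29]);
translate([279, 396, 1522]) cube([300, 45, 29]);
translate([279, 396, 1825]) cube([300, 45, 29]);
translate([279, 396, 2128]) cube([300, 45, 29]);


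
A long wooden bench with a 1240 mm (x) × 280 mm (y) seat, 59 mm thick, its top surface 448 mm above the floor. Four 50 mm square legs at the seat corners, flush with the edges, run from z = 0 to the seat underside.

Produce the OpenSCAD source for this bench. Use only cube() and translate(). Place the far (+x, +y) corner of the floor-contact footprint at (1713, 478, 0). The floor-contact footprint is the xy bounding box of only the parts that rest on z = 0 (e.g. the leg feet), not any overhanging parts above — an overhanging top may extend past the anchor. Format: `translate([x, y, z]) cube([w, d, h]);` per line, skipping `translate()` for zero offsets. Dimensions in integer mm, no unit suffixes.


translate([473, 198, 389]) cube([1240, 280, 59]);
translate([473, 198, 0]) cube([50, 50, 389]);
translate([473, 428, 0]) cube([50, 50, 389]);
translate([1663, 198, 0]) cube([50, 50, 389]);
translate([1663, 428, 0]) cube([50, 50, 389]);


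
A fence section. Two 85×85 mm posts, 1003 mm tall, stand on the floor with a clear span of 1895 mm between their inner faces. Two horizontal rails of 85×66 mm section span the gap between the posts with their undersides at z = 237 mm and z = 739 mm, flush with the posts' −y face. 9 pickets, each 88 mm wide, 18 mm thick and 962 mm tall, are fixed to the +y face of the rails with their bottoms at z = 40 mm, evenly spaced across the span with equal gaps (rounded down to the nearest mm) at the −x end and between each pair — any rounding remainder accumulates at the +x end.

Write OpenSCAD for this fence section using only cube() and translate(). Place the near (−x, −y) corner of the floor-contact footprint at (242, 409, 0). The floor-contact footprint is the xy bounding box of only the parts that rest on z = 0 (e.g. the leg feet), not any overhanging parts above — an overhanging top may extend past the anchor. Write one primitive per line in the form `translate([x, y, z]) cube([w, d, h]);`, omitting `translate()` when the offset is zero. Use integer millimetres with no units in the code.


translate([242, 409, 0]) cube([85, 85, 1003]);
translate([2222, 409, 0]) cube([85, 85, 1003]);
translate([327, 409, 237]) cube([1895, 85, 66]);
translate([327, 409, 739]) cube([1895, 85, 66]);
translate([437, 494, 40]) cube([88, 18, 962]);
translate([635, 494, 40]) cube([88, 18, 962]);
translate([833, 494, 40]) cube([88, 18, 962]);
translate([1031, 494, 40]) cube([88, 18, 962]);
translate([1229, 494, 40]) cube([88, 18, 962]);
translate([1427, 494, 40]) cube([88, 18, 962]);
translate([1625, 494, 40]) cube([88, 18, 962]);
translate([1823, 494, 40]) cube([88, 18, 962]);
translate([2021, 494, 40]) cube([88, 18, 962]);


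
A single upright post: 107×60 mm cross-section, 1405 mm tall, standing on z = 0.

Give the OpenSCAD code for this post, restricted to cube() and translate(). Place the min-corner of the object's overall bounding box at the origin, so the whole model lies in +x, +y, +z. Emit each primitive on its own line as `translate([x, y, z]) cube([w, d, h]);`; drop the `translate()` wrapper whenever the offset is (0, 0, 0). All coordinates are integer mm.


cube([107, 60, 1405]);


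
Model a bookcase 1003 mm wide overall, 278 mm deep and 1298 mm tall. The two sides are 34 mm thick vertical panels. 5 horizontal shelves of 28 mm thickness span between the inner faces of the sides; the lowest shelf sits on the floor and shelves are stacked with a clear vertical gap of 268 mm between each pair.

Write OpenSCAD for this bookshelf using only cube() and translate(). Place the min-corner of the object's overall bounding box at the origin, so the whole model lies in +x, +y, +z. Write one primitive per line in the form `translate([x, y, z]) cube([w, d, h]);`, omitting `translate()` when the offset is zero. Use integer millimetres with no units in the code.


cube([34, 278, 1298]);
translate([969, 0, 0]) cube([34, 278, 1298]);
translate([34, 0, 0]) cube([935, 278, 28]);
translate([34, 0, 296]) cube([935, 278, 28]);
translate([34, 0, 592]) cube([935, 278, 28]);
translate([34, 0, 888]) cube([935, 278, 28]);
translate([34, 0, 1184]) cube([935, 278, 28]);


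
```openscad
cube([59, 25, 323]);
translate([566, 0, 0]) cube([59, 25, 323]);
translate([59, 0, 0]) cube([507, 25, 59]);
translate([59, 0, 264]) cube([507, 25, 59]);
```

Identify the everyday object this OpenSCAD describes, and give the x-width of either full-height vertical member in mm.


A picture frame. The border width is 59 mm.

Four thin pieces enclosing a rectangular opening — a picture frame. The two full-height stiles are 323 mm tall; the top rail sits at z = 264 and is 59 mm tall, so the border above the opening is 323 − 264 = 59 mm, matching the stile x-width.


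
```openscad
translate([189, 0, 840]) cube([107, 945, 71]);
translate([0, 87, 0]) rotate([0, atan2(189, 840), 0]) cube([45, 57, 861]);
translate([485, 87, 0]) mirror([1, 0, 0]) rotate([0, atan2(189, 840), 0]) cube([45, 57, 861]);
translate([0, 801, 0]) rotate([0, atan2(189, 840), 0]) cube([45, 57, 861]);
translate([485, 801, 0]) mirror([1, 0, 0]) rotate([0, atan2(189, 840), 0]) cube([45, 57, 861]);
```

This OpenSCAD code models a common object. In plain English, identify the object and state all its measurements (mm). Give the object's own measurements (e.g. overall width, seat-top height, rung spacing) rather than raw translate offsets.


A sawhorse. A 107×945×71 mm beam (x, y, z) sits on two A-frame leg pairs. Each pair is two raked legs of 45×57 mm section (57 mm along y) splaying symmetrically in x. Each leg rises 840 mm vertically over 189 mm of horizontal reach and is 861 mm long along its own axis. Every leg's outer bottom edge rests on the floor and its outer top edge meets a bottom edge of the beam — the left legs (tilting toward +x) meet the beam's −x bottom edge, the right legs (their mirror images, tilting toward −x) meet its +x bottom edge — so the leg tops tuck under the beam, the beam's underside is 840 mm above the floor, and the feet are 485 mm apart outside-to-outside with the beam centred between them. The two leg pairs are set in 87 mm from either end of the beam.


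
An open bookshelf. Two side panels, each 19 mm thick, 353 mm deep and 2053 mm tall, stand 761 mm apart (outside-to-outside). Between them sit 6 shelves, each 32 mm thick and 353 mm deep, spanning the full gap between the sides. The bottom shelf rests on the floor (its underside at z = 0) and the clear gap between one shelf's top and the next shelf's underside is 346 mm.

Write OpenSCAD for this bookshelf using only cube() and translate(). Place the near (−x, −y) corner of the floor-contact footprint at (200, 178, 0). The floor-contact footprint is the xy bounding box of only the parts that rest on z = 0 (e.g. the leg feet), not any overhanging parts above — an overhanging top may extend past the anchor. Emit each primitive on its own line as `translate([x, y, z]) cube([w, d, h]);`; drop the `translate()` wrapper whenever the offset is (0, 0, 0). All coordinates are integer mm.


translate([200, 178, 0]) cube([19, 353, 2053]);
translate([942, 178, 0]) cube([19, 353, 2053]);
translate([219, 178, 0]) cube([723, 353, 32]);
translate([219, 178, 378]) cube([723, 353, 32]);
translate([219, 178, 756]) cube([723, 353, 32]);
translate([219, 178, 1134]) cube([723, 353, 32]);
translate([219, 178, 1512]) cube([723, 353, 32]);
translate([219, 178, 1890]) cube([723, 353, 32]);


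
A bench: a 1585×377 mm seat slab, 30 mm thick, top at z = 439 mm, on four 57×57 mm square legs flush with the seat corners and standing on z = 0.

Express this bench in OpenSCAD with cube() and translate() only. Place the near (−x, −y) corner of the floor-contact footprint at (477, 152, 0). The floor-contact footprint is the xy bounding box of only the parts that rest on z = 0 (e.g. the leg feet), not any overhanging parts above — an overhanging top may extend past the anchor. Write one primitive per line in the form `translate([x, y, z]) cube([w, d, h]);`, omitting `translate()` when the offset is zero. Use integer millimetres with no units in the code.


translate([477, 152, 409]) cube([1585, 377, 30]);
translate([477, 152, 0]) cube([57, 57, 409]);
translate([477, 472, 0]) cube([57, 57, 409]);
translate([2005, 152, 0]) cube([57, 57, 409]);
translate([2005, 472, 0]) cube([57, 57, 409]);
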